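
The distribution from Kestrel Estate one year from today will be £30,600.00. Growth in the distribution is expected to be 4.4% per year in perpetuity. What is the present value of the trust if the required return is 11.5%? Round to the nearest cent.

Growing perpetuity: P = D₁ / (r − g) = £30,600.0000 / (0.115 − 0.044) = £430,985.92

£430985.92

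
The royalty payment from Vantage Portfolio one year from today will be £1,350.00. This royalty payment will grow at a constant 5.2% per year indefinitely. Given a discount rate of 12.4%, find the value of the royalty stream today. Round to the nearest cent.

£18750.00

Growing perpetuity: P = D₁ / (r − g) = £1,350.0000 / (0.124 − 0.052) = £18,750.00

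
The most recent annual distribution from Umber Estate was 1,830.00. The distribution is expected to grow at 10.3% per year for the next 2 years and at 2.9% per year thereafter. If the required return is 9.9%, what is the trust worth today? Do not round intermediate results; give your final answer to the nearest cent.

30777.18

D_1 = 2018.49000
D_2 = 2226.39447
Terminal value at year 2: TV = D_2×(1+g_2)/(r−g_2) = 2290.95991/0.07 = 32727.99871
P_0 = D_1/(1+r)^1 + D_2/(1+r)^2 + TV/(1+r)^2
    = 1836.66060 + 1843.34544 + 27097.17802 = 30777.18406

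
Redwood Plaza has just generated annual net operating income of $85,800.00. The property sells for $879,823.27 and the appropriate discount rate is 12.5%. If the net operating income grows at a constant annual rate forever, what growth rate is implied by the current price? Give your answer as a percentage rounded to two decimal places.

P = D₀(1+g)/(r−g) ⇒ P(r−g) = D₀(1+g) ⇒ g(P+D₀) = P·r − D₀
g = (P·r − D₀)/(P + D₀) = ($879,823.27×0.125 − $85,800.00) / ($879,823.27 + $85,800.00) = 0.025039

2.50%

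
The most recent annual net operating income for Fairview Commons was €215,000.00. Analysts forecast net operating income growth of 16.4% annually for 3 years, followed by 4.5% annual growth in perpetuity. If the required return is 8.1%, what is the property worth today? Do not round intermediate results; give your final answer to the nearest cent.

€8540948.28

D_1 = 250260.00000
D_2 = 291302.64000
D_3 = 339076.27296
Terminal value at year 3: TV = D_3×(1+g_2)/(r−g_2) = 354334.70524/0.036 = 9842630.70120
P_0 = D_1/(1+r)^1 + D_2/(1+r)^2 + D_3/(1+r)^3 + TV/(1+r)^3
    = 231507.86309 + 249283.21243 + 268423.36658 + 7791733.83532 = 8540948.27741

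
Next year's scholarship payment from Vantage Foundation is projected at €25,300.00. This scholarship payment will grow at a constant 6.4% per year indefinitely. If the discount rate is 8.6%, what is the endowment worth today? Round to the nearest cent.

€1150000.00

Growing perpetuity: P = D₁ / (r − g) = €25,300.0000 / (0.086 − 0.064) = €1,150,000.00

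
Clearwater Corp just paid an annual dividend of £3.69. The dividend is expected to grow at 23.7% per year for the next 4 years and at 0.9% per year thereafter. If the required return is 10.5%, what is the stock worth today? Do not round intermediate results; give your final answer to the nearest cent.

£80.63

D_1 = 4.56453
D_2 = 5.64632
D_3 = 6.98450
D_4 = 8.63983
Terminal value at year 4: TV = D_4×(1+g_2)/(r−g_2) = 8.71759/0.096 = 90.80821
P_0 = D_1/(1+r)^1 + D_2/(1+r)^2 + D_3/(1+r)^3 + D_4/(1+r)^4 + TV/(1+r)^4
    = 4.13080 + 4.62425 + 5.17665 + 5.79503 + 60.90823 = 80.63496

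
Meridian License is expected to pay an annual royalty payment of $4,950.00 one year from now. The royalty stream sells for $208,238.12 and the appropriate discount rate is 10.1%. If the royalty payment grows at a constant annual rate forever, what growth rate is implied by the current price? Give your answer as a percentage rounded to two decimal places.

P = D₁/(r−g) ⇒ g = r − D₁/P = 0.101 − $4,950.00/$208,238.12 = 0.077229

7.72%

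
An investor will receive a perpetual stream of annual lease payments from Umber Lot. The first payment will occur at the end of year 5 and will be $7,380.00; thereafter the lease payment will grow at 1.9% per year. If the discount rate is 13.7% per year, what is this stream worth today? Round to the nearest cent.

$37422.47

Value at end of year 4: C₁ / (r − g) = $7,380.00 / (0.137 − 0.019) = $62,542.3729
Discount to today: PV = $62,542.3729 / (1 + 0.137)^4 = $62,542.3729 / 1.671252 = $37,422.47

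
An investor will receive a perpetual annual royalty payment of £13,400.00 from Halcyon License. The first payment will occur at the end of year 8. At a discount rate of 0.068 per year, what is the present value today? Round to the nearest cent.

Value at end of year 7: C / r = £13,400.00 / 0.068 = £197,058.8235
Discount to today: PV = £197,058.8235 / (1 + 0.068)^7 = £197,058.8235 / 1.584889 = £124,336.06

£124336.06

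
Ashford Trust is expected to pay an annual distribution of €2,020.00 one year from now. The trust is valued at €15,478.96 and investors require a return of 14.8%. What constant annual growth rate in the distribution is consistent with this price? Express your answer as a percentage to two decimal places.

1.75%

P = D₁/(r−g) ⇒ g = r − D₁/P = 0.148 − €2,020.00/€15,478.96 = 0.017500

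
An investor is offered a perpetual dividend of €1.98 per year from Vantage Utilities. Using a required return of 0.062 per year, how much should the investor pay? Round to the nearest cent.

Level perpetuity: PV = C / r = €1.98 / 0.062 = €31.94

€31.94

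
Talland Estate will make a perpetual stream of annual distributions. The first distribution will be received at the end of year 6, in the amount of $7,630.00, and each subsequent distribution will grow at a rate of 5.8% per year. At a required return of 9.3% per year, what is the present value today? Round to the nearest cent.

$139751.24

Value at end of year 5: C₁ / (r − g) = $7,630.00 / (0.093 − 0.058) = $218,000.0000
Discount to today: PV = $218,000.0000 / (1 + 0.093)^5 = $218,000.0000 / 1.559915 = $139,751.24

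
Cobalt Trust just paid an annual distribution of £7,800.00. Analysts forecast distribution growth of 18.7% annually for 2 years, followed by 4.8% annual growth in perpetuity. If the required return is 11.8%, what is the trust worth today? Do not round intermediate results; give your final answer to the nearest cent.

£148710.20

D_1 = 9258.60000
D_2 = 10989.95820
Terminal value at year 2: TV = D_2×(1+g_2)/(r−g_2) = 11517.47619/0.07 = 164535.37419
P_0 = D_1/(1+r)^1 + D_2/(1+r)^2 + TV/(1+r)^2
    = 8281.39535 + 8792.50114 + 131636.30284 = 148710.19934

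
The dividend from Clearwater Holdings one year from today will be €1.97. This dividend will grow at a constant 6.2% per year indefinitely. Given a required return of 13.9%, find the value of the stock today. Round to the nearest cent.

Growing perpetuity: P = D₁ / (r − g) = €1.9700 / (0.139 − 0.062) = €25.58

€25.58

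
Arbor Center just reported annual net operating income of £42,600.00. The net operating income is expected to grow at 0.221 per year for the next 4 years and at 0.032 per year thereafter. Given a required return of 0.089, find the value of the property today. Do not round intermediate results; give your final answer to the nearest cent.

£1447576.83

D_1 = 52014.60000
D_2 = 63509.82660
D_3 = 77545.49828
D_4 = 94683.05340
Terminal value at year 4: TV = D_4×(1+g_2)/(r−g_2) = 97712.91111/0.057 = 1714261.59837
P_0 = D_1/(1+r)^1 + D_2/(1+r)^2 + D_3/(1+r)^3 + D_4/(1+r)^4 + TV/(1+r)^4
    = 47763.63636 + 53553.16804 + 60044.46114 + 67322.57764 + 1218892.98468 = 1447576.82787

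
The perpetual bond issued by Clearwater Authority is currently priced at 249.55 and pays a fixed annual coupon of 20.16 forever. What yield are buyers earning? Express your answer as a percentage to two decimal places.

8.08%

P = C/r ⇒ r = C/P = 20.16/249.55 = 0.080785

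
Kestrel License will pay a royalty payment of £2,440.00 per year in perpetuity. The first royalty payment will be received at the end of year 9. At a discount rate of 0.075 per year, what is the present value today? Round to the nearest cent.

£18241.51

Value at end of year 8: C / r = £2,440.00 / 0.075 = £32,533.3333
Discount to today: PV = £32,533.3333 / (1 + 0.075)^8 = £32,533.3333 / 1.783478 = £18,241.51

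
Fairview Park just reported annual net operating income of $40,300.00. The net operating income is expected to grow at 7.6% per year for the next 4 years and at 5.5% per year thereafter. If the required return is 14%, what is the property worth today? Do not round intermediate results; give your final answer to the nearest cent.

D_1 = 43362.80000
D_2 = 46658.37280
D_3 = 50204.40913
D_4 = 54019.94423
Terminal value at year 4: TV = D_4×(1+g_2)/(r−g_2) = 56991.04116/0.085 = 670482.83717
P_0 = D_1/(1+r)^1 + D_2/(1+r)^2 + D_3/(1+r)^3 + D_4/(1+r)^4 + TV/(1+r)^4
    = 38037.54386 + 35902.10280 + 33886.54615 + 31984.14356 + 396979.66420 = 536790.00058

$536790.00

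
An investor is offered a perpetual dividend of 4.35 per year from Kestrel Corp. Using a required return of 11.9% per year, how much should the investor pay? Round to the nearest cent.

Level perpetuity: PV = C / r = 4.35 / 0.119 = 36.55

36.55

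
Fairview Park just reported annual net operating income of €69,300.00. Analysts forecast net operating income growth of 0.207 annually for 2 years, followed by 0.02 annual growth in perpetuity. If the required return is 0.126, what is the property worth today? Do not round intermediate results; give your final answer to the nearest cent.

D_1 = 83645.10000
D_2 = 100959.63570
Terminal value at year 2: TV = D_2×(1+g_2)/(r−g_2) = 102978.82841/0.106 = 971498.38126
P_0 = D_1/(1+r)^1 + D_2/(1+r)^2 + TV/(1+r)^2
    = 74285.16874 + 79628.95086 + 766240.84789 = 920154.96749

€920154.97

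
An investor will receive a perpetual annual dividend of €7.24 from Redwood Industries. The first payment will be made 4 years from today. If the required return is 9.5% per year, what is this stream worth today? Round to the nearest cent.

Value at end of year 3: C / r = €7.24 / 0.095 = €76.2105
Discount to today: PV = €76.2105 / (1 + 0.095)^3 = €76.2105 / 1.312932 = €58.05

€58.05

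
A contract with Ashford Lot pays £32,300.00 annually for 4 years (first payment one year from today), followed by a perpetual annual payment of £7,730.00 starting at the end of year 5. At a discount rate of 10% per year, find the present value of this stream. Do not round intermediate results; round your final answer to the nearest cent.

£155183.59

PV of 4-year annuity: £32,300.00 × [1 − (1+0.1)^−4] / 0.1 = 102386.65392
Perpetuity value at year 4: £7,730.00 / 0.1 = 77300.00000
PV of perpetuity: 77300.00000 / (1+0.1)^4 = 52796.94010
Total PV = 102386.65392 + 52796.94010 = 155183.59402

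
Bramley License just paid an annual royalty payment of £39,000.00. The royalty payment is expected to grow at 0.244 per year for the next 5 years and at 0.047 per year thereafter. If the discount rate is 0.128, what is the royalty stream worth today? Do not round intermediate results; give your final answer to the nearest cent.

£1086470.43

D_1 = 48516.00000
D_2 = 60353.90400
D_3 = 75080.25658
D_4 = 93399.83918
D_5 = 116189.39994
Terminal value at year 5: TV = D_5×(1+g_2)/(r−g_2) = 121650.30174/0.081 = 1501855.57701
P_0 = D_1/(1+r)^1 + D_2/(1+r)^2 + D_3/(1+r)^3 + D_4/(1+r)^4 + D_5/(1+r)^5 + TV/(1+r)^5
    = 43010.63830 + 47433.71812 + 52311.65367 + 57691.22090 + 63624.00602 + 822399.18898 = 1086470.42599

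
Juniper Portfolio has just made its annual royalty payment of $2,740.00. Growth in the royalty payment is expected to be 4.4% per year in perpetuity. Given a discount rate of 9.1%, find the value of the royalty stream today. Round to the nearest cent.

D₁ = D₀ × (1 + g) = $2,740.00 × 1.044 = $2,860.5600
Growing perpetuity: P = D₁ / (r − g) = $2,860.5600 / (0.091 − 0.044) = $60,862.98

$60862.98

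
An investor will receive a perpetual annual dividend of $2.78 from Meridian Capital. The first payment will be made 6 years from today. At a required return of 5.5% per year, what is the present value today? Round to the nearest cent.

$38.67

Value at end of year 5: C / r = $2.78 / 0.055 = $50.5455
Discount to today: PV = $50.5455 / (1 + 0.055)^5 = $50.5455 / 1.306960 = $38.67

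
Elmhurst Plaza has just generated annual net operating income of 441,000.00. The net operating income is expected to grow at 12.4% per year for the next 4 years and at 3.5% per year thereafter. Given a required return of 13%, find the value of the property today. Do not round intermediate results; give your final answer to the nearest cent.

6444052.73

D_1 = 495684.00000
D_2 = 557148.81600
D_3 = 626235.26918
D_4 = 703888.44256
Terminal value at year 4: TV = D_4×(1+g_2)/(r−g_2) = 728524.53805/0.095 = 7668679.34792
P_0 = D_1/(1+r)^1 + D_2/(1+r)^2 + D_3/(1+r)^3 + D_4/(1+r)^4 + TV/(1+r)^4
    = 438658.40708 + 436329.24740 + 434012.45493 + 431707.96402 + 4703344.66065 = 6444052.73408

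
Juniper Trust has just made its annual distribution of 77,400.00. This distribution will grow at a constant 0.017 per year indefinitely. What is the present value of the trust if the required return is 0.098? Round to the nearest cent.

D₁ = D₀ × (1 + g) = 77,400.00 × 1.017 = 78,715.8000
Growing perpetuity: P = D₁ / (r − g) = 78,715.8000 / (0.098 − 0.017) = 971,800.00

971800.00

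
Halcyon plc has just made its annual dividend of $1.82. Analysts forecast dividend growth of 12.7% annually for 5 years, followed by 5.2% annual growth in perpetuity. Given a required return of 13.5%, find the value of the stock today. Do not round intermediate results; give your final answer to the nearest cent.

$31.18

D_1 = 2.05114
D_2 = 2.31163
D_3 = 2.60521
D_4 = 2.93607
D_5 = 3.30896
Terminal value at year 5: TV = D_5×(1+g_2)/(r−g_2) = 3.48102/0.083 = 41.94002
P_0 = D_1/(1+r)^1 + D_2/(1+r)^2 + D_3/(1+r)^3 + D_4/(1+r)^4 + D_5/(1+r)^5 + TV/(1+r)^5
    = 1.80717 + 1.79443 + 1.78179 + 1.76923 + 1.75676 + 22.26636 = 31.17574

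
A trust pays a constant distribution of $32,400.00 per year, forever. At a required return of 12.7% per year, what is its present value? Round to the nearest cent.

Level perpetuity: PV = C / r = $32,400.00 / 0.127 = $255,118.11

$255118.11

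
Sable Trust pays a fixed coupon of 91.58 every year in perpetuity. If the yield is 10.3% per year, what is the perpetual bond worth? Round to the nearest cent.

Level perpetuity: PV = C / r = 91.58 / 0.103 = 889.13

889.13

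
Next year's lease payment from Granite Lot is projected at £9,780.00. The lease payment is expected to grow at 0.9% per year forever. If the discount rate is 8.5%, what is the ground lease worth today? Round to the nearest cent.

£128684.21

Growing perpetuity: P = D₁ / (r − g) = £9,780.0000 / (0.085 − 0.009) = £128,684.21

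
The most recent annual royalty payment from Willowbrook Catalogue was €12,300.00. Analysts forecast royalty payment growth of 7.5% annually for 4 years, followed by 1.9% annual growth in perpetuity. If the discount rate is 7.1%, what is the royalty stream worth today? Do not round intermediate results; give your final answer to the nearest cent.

D_1 = 13222.50000
D_2 = 14214.18750
D_3 = 15280.25156
D_4 = 16426.27043
Terminal value at year 4: TV = D_4×(1+g_2)/(r−g_2) = 16738.36957/0.052 = 321891.72246
P_0 = D_1/(1+r)^1 + D_2/(1+r)^2 + D_3/(1+r)^3 + D_4/(1+r)^4 + TV/(1+r)^4
    = 12345.93838 + 12392.04832 + 12438.33048 + 12484.78550 + 244653.77736 = 294314.88004

€294314.88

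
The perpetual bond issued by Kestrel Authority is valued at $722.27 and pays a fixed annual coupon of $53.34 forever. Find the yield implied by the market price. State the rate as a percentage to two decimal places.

7.39%

P = C/r ⇒ r = C/P = $53.34/$722.27 = 0.073850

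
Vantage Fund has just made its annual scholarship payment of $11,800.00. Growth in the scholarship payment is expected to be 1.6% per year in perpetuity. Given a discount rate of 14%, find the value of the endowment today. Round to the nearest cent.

$96683.87

D₁ = D₀ × (1 + g) = $11,800.00 × 1.016 = $11,988.8000
Growing perpetuity: P = D₁ / (r − g) = $11,988.8000 / (0.14 − 0.016) = $96,683.87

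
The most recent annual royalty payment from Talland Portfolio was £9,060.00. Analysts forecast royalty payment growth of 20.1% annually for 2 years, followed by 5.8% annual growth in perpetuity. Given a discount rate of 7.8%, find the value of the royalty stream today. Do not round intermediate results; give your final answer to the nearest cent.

D_1 = 10881.06000
D_2 = 13068.15306
Terminal value at year 2: TV = D_2×(1+g_2)/(r−g_2) = 13826.10594/0.02 = 691305.29687
P_0 = D_1/(1+r)^1 + D_2/(1+r)^2 + TV/(1+r)^2
    = 10093.74768 + 11245.44616 + 594884.10207 = 616223.29592

£616223.30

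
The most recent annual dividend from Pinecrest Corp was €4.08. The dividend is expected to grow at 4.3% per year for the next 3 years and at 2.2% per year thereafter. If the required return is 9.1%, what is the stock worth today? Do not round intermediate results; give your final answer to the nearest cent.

D_1 = 4.25544
D_2 = 4.43842
D_3 = 4.62928
Terminal value at year 3: TV = D_3×(1+g_2)/(r−g_2) = 4.73112/0.069 = 68.56696
P_0 = D_1/(1+r)^1 + D_2/(1+r)^2 + D_3/(1+r)^3 + TV/(1+r)^3
    = 3.90049 + 3.72889 + 3.56483 + 52.80082 = 63.99503

€64.00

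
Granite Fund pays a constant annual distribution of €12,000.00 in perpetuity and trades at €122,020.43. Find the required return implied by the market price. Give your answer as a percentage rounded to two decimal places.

9.83%

P = C/r ⇒ r = C/P = €12,000.00/€122,020.43 = 0.098344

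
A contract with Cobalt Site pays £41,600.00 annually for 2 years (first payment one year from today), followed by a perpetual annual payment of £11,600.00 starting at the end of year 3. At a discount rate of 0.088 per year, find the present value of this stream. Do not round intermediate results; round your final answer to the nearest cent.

PV of 2-year annuity: £41,600.00 × [1 − (1+0.088)^−2] / 0.088 = 73378.02768
Perpetuity value at year 2: £11,600.00 / 0.088 = 131818.18182
PV of perpetuity: 131818.18182 / (1+0.088)^2 = 111357.00102
Total PV = 73378.02768 + 111357.00102 = 184735.02870

£184735.03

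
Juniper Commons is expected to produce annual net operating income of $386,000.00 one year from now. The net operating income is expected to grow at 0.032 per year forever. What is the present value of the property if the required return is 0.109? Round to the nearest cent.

Growing perpetuity: P = D₁ / (r − g) = $386,000.0000 / (0.109 − 0.032) = $5,012,987.01

$5012987.01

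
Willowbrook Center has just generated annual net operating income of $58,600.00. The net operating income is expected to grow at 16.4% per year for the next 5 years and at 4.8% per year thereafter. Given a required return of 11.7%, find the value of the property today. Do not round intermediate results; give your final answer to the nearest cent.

$1425854.04

D_1 = 68210.40000
D_2 = 79396.90560
D_3 = 92417.99812
D_4 = 107574.54981
D_5 = 125216.77598
Terminal value at year 5: TV = D_5×(1+g_2)/(r−g_2) = 131227.18123/0.069 = 1901843.20617
P_0 = D_1/(1+r)^1 + D_2/(1+r)^2 + D_3/(1+r)^3 + D_4/(1+r)^4 + D_5/(1+r)^5 + TV/(1+r)^5
    = 61065.71173 + 63635.17319 + 66312.74986 + 69102.99090 + 72010.63689 + 1093726.77480 = 1425854.03736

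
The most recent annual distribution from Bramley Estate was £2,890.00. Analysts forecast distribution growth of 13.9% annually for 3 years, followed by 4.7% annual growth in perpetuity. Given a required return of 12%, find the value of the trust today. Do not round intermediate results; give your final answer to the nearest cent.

£52562.71

D_1 = 3291.71000
D_2 = 3749.25769
D_3 = 4270.40451
Terminal value at year 3: TV = D_3×(1+g_2)/(r−g_2) = 4471.11352/0.073 = 61248.13042
P_0 = D_1/(1+r)^1 + D_2/(1+r)^2 + D_3/(1+r)^3 + TV/(1+r)^3
    = 2939.02679 + 2988.88528 + 3039.58958 + 43595.20945 = 52562.71109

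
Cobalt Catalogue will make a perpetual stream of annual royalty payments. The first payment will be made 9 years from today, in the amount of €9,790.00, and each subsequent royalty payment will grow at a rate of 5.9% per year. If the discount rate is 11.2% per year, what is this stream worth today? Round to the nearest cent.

Value at end of year 8: C₁ / (r − g) = €9,790.00 / (0.112 − 0.059) = €184,716.9811
Discount to today: PV = €184,716.9811 / (1 + 0.112)^8 = €184,716.9811 / 2.337967 = €79,007.54

€79007.54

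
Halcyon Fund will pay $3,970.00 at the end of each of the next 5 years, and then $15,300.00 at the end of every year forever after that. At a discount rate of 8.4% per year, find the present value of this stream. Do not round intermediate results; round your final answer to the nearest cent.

$137378.38

PV of 5-year annuity: $3,970.00 × [1 − (1+0.084)^−5] / 0.084 = 15685.34519
Perpetuity value at year 5: $15,300.00 / 0.084 = 182142.85714
PV of perpetuity: 182142.85714 / (1+0.084)^5 = 121693.03816
Total PV = 15685.34519 + 121693.03816 = 137378.38335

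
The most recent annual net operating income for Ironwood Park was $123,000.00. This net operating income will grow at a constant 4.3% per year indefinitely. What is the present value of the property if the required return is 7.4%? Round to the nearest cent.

$4138354.84

D₁ = D₀ × (1 + g) = $123,000.00 × 1.043 = $128,289.0000
Growing perpetuity: P = D₁ / (r − g) = $128,289.0000 / (0.074 − 0.043) = $4,138,354.84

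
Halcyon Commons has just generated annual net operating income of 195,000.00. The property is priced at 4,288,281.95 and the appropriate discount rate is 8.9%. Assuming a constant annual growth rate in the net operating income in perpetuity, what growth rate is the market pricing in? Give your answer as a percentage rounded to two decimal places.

4.16%

P = D₀(1+g)/(r−g) ⇒ P(r−g) = D₀(1+g) ⇒ g(P+D₀) = P·r − D₀
g = (P·r − D₀)/(P + D₀) = (4,288,281.95×0.089 − 195,000.00) / (4,288,281.95 + 195,000.00) = 0.041634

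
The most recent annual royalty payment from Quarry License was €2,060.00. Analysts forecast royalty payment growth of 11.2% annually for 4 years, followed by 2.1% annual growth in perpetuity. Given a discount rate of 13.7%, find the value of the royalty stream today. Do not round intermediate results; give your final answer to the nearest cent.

D_1 = 2290.72000
D_2 = 2547.28064
D_3 = 2832.57607
D_4 = 3149.82459
Terminal value at year 4: TV = D_4×(1+g_2)/(r−g_2) = 3215.97091/0.116 = 27723.88714
P_0 = D_1/(1+r)^1 + D_2/(1+r)^2 + D_3/(1+r)^3 + D_4/(1+r)^4 + TV/(1+r)^4
    = 2014.70536 + 1970.40665 + 1927.08197 + 1884.70989 + 16588.69657 = 24385.60046

€24385.60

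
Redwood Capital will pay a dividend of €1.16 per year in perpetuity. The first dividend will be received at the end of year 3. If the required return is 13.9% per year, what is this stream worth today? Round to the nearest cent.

€6.43

Value at end of year 2: C / r = €1.16 / 0.139 = €8.3453
Discount to today: PV = €8.3453 / (1 + 0.139)^2 = €8.3453 / 1.297321 = €6.43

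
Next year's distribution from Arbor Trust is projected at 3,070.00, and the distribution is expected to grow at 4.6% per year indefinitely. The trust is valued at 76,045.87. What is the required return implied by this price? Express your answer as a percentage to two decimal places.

8.64%

P = D₁/(r − g) ⇒ r = D₁/P + g = 3,070.0000/76,045.87 + 0.046 = 0.040370 + 0.046 = 0.086370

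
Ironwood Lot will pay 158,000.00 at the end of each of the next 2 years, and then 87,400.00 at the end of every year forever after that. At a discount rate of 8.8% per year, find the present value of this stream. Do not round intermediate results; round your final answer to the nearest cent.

PV of 2-year annuity: 158,000.00 × [1 − (1+0.088)^−2] / 0.088 = 278695.39360
Perpetuity value at year 2: 87,400.00 / 0.088 = 993181.81818
PV of perpetuity: 993181.81818 / (1+0.088)^2 = 839017.40425
Total PV = 278695.39360 + 839017.40425 = 1117712.79785

1117712.80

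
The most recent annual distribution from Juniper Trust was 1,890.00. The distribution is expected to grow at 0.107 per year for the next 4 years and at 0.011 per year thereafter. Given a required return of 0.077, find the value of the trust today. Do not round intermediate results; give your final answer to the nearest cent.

40415.78

D_1 = 2092.23000
D_2 = 2316.09861
D_3 = 2563.92116
D_4 = 2838.26073
Terminal value at year 4: TV = D_4×(1+g_2)/(r−g_2) = 2869.48159/0.066 = 43476.99384
P_0 = D_1/(1+r)^1 + D_2/(1+r)^2 + D_3/(1+r)^3 + D_4/(1+r)^4 + TV/(1+r)^4
    = 1942.64624 + 1996.75895 + 2052.37897 + 2109.54831 + 32314.44450 = 40415.77696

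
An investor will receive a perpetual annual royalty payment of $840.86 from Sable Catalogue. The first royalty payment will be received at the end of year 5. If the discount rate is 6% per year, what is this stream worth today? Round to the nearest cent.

Value at end of year 4: C / r = $840.86 / 0.06 = $14,014.3333
Discount to today: PV = $14,014.3333 / (1 + 0.06)^4 = $14,014.3333 / 1.262477 = $11,100.66

$11100.66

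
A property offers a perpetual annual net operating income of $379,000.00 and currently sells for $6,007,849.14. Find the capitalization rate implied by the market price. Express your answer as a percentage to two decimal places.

P = C/r ⇒ r = C/P = $379,000.00/$6,007,849.14 = 0.063084

6.31%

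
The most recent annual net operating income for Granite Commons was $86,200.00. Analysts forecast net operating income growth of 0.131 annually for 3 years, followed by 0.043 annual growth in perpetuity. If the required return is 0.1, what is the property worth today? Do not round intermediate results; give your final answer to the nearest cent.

$1987907.94

D_1 = 97492.20000
D_2 = 110263.67820
D_3 = 124708.22004
Terminal value at year 3: TV = D_3×(1+g_2)/(r−g_2) = 130070.67351/0.057 = 2281941.64046
P_0 = D_1/(1+r)^1 + D_2/(1+r)^2 + D_3/(1+r)^3 + TV/(1+r)^3
    = 88629.27273 + 91127.00678 + 93695.13151 + 1714456.52927 = 1987907.94029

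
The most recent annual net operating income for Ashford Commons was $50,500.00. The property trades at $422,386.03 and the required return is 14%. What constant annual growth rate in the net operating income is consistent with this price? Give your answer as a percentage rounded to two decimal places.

P = D₀(1+g)/(r−g) ⇒ P(r−g) = D₀(1+g) ⇒ g(P+D₀) = P·r − D₀
g = (P·r − D₀)/(P + D₀) = ($422,386.03×0.14 − $50,500.00) / ($422,386.03 + $50,500.00) = 0.018258

1.83%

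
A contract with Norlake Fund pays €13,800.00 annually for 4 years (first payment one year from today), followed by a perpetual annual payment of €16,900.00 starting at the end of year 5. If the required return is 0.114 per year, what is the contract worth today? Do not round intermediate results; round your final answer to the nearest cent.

€138709.60

PV of 4-year annuity: €13,800.00 × [1 − (1+0.114)^−4] / 0.114 = 42450.65419
Perpetuity value at year 4: €16,900.00 / 0.114 = 148245.61404
PV of perpetuity: 148245.61404 / (1+0.114)^4 = 96258.94332
Total PV = 42450.65419 + 96258.94332 = 138709.59751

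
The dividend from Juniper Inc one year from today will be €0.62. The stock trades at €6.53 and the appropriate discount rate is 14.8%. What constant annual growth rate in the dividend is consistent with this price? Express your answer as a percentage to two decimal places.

P = D₁/(r−g) ⇒ g = r − D₁/P = 0.148 − €0.62/€6.53 = 0.053054

5.31%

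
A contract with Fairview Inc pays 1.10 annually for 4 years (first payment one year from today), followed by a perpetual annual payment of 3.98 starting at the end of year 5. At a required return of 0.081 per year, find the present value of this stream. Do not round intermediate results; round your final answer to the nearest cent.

39.62

PV of 4-year annuity: 1.10 × [1 − (1+0.081)^−4] / 0.081 = 3.63524
Perpetuity value at year 4: 3.98 / 0.081 = 49.13580
PV of perpetuity: 49.13580 / (1+0.081)^4 = 35.98283
Total PV = 3.63524 + 35.98283 = 39.61807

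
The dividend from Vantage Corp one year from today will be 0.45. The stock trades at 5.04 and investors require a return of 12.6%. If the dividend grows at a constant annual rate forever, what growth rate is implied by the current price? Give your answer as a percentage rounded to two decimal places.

P = D₁/(r−g) ⇒ g = r − D₁/P = 0.126 − 0.45/5.04 = 0.036714

3.67%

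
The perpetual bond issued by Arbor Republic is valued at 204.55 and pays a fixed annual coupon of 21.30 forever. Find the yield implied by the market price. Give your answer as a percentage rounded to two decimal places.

10.41%

P = C/r ⇒ r = C/P = 21.30/204.55 = 0.104131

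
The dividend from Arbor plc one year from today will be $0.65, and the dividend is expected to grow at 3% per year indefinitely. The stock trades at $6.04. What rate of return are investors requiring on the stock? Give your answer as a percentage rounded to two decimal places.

P = D₁/(r − g) ⇒ r = D₁/P + g = $0.6500/$6.04 + 0.03 = 0.107616 + 0.03 = 0.137616

13.76%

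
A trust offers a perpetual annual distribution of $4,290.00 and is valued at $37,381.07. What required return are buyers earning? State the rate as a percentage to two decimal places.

11.48%

P = C/r ⇒ r = C/P = $4,290.00/$37,381.07 = 0.114764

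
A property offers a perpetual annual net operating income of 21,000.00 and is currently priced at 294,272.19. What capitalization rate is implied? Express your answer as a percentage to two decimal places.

7.14%

P = C/r ⇒ r = C/P = 21,000.00/294,272.19 = 0.071363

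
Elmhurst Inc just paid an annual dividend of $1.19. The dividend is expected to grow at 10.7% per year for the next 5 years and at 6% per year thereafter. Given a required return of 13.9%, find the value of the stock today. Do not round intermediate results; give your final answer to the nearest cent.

D_1 = 1.31733
D_2 = 1.45828
D_3 = 1.61432
D_4 = 1.78705
D_5 = 1.97827
Terminal value at year 5: TV = D_5×(1+g_2)/(r−g_2) = 2.09696/0.079 = 26.54385
P_0 = D_1/(1+r)^1 + D_2/(1+r)^2 + D_3/(1+r)^3 + D_4/(1+r)^4 + D_5/(1+r)^5 + TV/(1+r)^5
    = 1.15657 + 1.12407 + 1.09249 + 1.06180 + 1.03197 + 13.84667 = 19.31357

$19.31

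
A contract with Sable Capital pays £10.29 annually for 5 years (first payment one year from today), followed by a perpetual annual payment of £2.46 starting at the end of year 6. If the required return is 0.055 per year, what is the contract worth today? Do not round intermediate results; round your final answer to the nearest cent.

£78.16

PV of 5-year annuity: £10.29 × [1 − (1+0.055)^−5] / 0.055 = 43.94123
Perpetuity value at year 5: £2.46 / 0.055 = 44.72727
PV of perpetuity: 44.72727 / (1+0.055)^5 = 34.22237
Total PV = 43.94123 + 34.22237 = 78.16360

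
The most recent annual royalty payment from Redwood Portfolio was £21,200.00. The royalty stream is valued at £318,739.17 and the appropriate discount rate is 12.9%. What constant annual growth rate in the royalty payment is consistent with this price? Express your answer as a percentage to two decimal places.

5.86%

P = D₀(1+g)/(r−g) ⇒ P(r−g) = D₀(1+g) ⇒ g(P+D₀) = P·r − D₀
g = (P·r − D₀)/(P + D₀) = (£318,739.17×0.129 − £21,200.00) / (£318,739.17 + £21,200.00) = 0.058591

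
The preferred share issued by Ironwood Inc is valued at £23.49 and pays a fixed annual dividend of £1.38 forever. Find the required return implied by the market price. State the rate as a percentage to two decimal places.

P = C/r ⇒ r = C/P = £1.38/£23.49 = 0.058748

5.87%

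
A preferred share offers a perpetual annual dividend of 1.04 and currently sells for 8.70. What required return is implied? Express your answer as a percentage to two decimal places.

P = C/r ⇒ r = C/P = 1.04/8.70 = 0.119540

11.95%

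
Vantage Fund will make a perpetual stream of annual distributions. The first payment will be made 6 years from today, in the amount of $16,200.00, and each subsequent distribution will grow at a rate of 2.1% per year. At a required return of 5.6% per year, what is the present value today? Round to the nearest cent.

Value at end of year 5: C₁ / (r − g) = $16,200.00 / (0.056 − 0.021) = $462,857.1429
Discount to today: PV = $462,857.1429 / (1 + 0.056)^5 = $462,857.1429 / 1.313166 = $352,474.24

$352474.24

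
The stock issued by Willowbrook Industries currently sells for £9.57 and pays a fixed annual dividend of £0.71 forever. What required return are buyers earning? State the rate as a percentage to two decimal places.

P = C/r ⇒ r = C/P = £0.71/£9.57 = 0.074190

7.42%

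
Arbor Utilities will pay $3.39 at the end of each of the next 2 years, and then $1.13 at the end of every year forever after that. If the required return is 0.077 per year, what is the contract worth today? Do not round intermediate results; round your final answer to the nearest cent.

PV of 2-year annuity: $3.39 × [1 − (1+0.077)^−2] / 0.077 = 6.07022
Perpetuity value at year 2: $1.13 / 0.077 = 14.67532
PV of perpetuity: 14.67532 / (1+0.077)^2 = 12.65192
Total PV = 6.07022 + 12.65192 = 18.72214

$18.72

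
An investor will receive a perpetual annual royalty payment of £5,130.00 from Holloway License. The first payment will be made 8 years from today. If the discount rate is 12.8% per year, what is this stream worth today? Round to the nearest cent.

Value at end of year 7: C / r = £5,130.00 / 0.128 = £40,078.1250
Discount to today: PV = £40,078.1250 / (1 + 0.128)^7 = £40,078.1250 / 2.323612 = £17,248.20

£17248.20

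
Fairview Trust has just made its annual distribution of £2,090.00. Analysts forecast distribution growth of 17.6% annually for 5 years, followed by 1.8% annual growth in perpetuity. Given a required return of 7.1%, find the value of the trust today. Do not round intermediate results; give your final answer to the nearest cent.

D_1 = 2457.84000
D_2 = 2890.41984
D_3 = 3399.13373
D_4 = 3997.38127
D_5 = 4700.92037
Terminal value at year 5: TV = D_5×(1+g_2)/(r−g_2) = 4785.53694/0.053 = 90293.14979
P_0 = D_1/(1+r)^1 + D_2/(1+r)^2 + D_3/(1+r)^3 + D_4/(1+r)^4 + D_5/(1+r)^5 + TV/(1+r)^5
    = 2294.90196 + 2519.89235 + 2766.94062 + 3038.20931 + 3336.07296 + 64077.77882 = 78033.79602

£78033.80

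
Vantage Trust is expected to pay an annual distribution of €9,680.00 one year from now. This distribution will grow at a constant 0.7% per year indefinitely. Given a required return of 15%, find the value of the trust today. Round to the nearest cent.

€67692.31

Growing perpetuity: P = D₁ / (r − g) = €9,680.0000 / (0.15 − 0.007) = €67,692.31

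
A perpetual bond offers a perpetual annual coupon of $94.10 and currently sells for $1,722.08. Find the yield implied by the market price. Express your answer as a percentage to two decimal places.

P = C/r ⇒ r = C/P = $94.10/$1,722.08 = 0.054643

5.46%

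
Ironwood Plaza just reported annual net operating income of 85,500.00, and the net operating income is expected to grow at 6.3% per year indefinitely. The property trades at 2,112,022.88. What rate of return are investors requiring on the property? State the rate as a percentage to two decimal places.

10.60%

D₁ = 85,500.00 × 1.063 = 90,886.5000
P = D₁/(r − g) ⇒ r = D₁/P + g = 90,886.5000/2,112,022.88 + 0.063 = 0.043033 + 0.063 = 0.106033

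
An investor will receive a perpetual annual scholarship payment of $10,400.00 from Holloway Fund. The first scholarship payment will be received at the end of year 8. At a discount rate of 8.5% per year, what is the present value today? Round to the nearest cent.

$69120.40

Value at end of year 7: C / r = $10,400.00 / 0.085 = $122,352.9412
Discount to today: PV = $122,352.9412 / (1 + 0.085)^7 = $122,352.9412 / 1.770142 = $69,120.40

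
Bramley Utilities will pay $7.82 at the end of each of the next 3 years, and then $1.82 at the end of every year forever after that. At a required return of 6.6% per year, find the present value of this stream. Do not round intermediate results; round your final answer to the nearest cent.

$43.44

PV of 3-year annuity: $7.82 × [1 − (1+0.066)^−3] / 0.066 = 20.67306
Perpetuity value at year 3: $1.82 / 0.066 = 27.57576
PV of perpetuity: 27.57576 / (1+0.066)^3 = 22.76438
Total PV = 20.67306 + 22.76438 = 43.43744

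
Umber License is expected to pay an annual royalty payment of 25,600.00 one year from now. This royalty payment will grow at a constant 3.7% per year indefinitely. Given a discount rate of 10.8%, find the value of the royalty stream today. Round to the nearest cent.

Growing perpetuity: P = D₁ / (r − g) = 25,600.0000 / (0.108 − 0.037) = 360,563.38

360563.38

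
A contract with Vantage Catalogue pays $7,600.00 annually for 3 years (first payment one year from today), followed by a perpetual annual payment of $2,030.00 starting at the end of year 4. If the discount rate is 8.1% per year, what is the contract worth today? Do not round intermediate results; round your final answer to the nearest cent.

$39390.30

PV of 3-year annuity: $7,600.00 × [1 − (1+0.081)^−3] / 0.081 = 19550.65015
Perpetuity value at year 3: $2,030.00 / 0.081 = 25061.72840
PV of perpetuity: 25061.72840 / (1+0.081)^3 = 19839.64684
Total PV = 19550.65015 + 19839.64684 = 39390.29699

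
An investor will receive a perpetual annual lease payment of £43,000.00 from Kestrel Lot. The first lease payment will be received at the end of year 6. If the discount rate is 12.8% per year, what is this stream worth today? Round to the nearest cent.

Value at end of year 5: C / r = £43,000.00 / 0.128 = £335,937.5000
Discount to today: PV = £335,937.5000 / (1 + 0.128)^5 = £335,937.5000 / 1.826188 = £183,955.59

£183955.59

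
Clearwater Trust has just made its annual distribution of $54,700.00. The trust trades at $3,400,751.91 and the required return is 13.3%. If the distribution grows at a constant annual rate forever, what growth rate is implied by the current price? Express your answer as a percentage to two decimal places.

P = D₀(1+g)/(r−g) ⇒ P(r−g) = D₀(1+g) ⇒ g(P+D₀) = P·r − D₀
g = (P·r − D₀)/(P + D₀) = ($3,400,751.91×0.133 − $54,700.00) / ($3,400,751.91 + $54,700.00) = 0.115065

11.51%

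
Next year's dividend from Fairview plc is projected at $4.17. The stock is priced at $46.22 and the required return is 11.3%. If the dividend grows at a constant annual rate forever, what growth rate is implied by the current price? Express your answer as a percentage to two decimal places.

P = D₁/(r−g) ⇒ g = r − D₁/P = 0.113 − $4.17/$46.22 = 0.022779

2.28%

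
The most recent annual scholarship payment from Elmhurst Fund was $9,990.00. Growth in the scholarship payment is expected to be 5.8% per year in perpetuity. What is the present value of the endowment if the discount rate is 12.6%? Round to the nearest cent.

D₁ = D₀ × (1 + g) = $9,990.00 × 1.058 = $10,569.4200
Growing perpetuity: P = D₁ / (r − g) = $10,569.4200 / (0.126 − 0.058) = $155,432.65

$155432.65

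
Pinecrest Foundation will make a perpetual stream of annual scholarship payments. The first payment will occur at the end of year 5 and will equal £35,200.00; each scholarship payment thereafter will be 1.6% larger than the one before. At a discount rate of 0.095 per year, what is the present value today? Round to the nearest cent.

Value at end of year 4: C₁ / (r − g) = £35,200.00 / (0.095 − 0.016) = £445,569.6203
Discount to today: PV = £445,569.6203 / (1 + 0.095)^4 = £445,569.6203 / 1.437661 = £309,926.77

£309926.77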